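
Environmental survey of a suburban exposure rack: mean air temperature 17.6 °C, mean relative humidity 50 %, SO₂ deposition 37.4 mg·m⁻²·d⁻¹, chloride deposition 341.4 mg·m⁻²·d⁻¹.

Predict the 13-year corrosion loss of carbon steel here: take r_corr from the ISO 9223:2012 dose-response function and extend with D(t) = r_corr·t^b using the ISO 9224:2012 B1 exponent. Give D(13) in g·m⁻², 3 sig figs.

D(13) = 1.83e+03 g·m⁻²

carbon steel: T>10 °C ⇒ hinge -0.054·(17.6−10) = -0.4104
  sulphur-dioxide contribution → 20.99 μm/a
  chloride contribution → 39.95 μm/a
  ⇒ r_corr(carbon steel) = 60.94 μm/a
Power-law: D(13) = r_corr · 13^0.523
  D(13) = 60.94 × 13^0.523 = 60.94 × 3.825 = 233.1 μm
  Mass loss = 233.1 μm × 7.85 g/cm³ = 1830 g·m⁻²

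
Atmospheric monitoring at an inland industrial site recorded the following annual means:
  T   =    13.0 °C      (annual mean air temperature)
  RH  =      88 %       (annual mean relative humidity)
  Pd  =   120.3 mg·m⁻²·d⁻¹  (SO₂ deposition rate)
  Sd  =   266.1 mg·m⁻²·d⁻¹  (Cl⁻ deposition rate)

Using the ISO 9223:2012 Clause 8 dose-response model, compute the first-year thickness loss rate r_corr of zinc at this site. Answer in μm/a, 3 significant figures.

zinc: T>10 °C ⇒ hinge -0.071·(13.0−10) = -0.2130
  Pd branch = 0.0129·Pd^0.44·e^(0.046·RH+f) = 4.914 μm/a
  Sd branch = 0.0175·Sd^0.57·e^(0.008·RH+0.085·T) = 2.576 μm/a
  sum: 4.914 + 2.576 → r_corr = 7.49 μm/a

r_corr = 7.49 μm/a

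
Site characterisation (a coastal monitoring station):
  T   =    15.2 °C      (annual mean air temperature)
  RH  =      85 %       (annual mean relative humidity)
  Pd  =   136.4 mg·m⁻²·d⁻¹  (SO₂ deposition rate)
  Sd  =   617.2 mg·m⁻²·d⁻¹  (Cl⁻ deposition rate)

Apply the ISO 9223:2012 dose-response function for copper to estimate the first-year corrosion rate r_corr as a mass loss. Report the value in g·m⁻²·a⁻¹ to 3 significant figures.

copper: f(T) = -0.080·(T−10) [T>10 °C] = -0.4160
  sulphur-dioxide contribution → 1.891 μm/a
  chloride contribution → 2.609 μm/a
  total first-year rate 4.5 μm/a
Convert to mass loss: 4.5 μm/a × 8.96 g/cm³ = 40.32 g·m⁻²·a⁻¹

r_corr = 40.3 g·m⁻²·a⁻¹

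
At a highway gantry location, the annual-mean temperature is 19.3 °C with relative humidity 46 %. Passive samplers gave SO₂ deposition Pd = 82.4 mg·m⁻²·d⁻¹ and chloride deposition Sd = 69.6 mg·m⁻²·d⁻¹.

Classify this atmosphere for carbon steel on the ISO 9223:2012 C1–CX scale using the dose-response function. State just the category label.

C3

carbon steel: temperature factor f = -0.054·(9.3) = -0.5022
  SO₂ term: 1.77·82.4^0.52·exp(0.02·46-0.5022) = 26.65
  Sd branch = 0.102·Sd^0.62·e^(0.033·RH+0.04·T) = 13.98 μm/a
  sum: 26.65 + 13.98 → r_corr = 40.63 μm/a
Category bounds: 25…50 μm/a bracket r_corr ⇒ C3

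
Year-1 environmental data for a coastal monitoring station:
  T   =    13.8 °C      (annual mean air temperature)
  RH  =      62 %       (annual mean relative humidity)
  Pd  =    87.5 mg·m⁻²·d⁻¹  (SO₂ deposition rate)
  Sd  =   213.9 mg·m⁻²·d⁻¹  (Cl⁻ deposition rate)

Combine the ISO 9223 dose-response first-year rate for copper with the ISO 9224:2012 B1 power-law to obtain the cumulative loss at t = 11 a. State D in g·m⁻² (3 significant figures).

D(11) = 57.0 g·m⁻²

copper: T>10 °C ⇒ hinge -0.080·(13.8−10) = -0.3040
  Pd branch = 0.0053·Pd^0.26·e^(0.059·RH+f) = 0.4851 μm/a
  Sd branch = 0.01025·Sd^0.27·e^(0.036·RH+0.049·T) = 0.7996 μm/a
  r_corr = 0.4851 + 0.7996 = 1.285 μm/a
ISO 9224: D(t) = r_corr · t^b with b = 0.667 (copper, B1)
  D(11) = 1.285 × 11^0.667 = 1.285 × 4.95 = 6.359 μm
  Mass loss = 6.359 μm × 8.96 g/cm³ = 56.98 g·m⁻²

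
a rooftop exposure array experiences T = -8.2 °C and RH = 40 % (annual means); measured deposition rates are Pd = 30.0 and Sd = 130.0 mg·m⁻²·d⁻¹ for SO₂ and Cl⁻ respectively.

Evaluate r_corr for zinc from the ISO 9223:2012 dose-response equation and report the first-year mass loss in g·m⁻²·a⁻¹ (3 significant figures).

r_corr = 2.67 g·m⁻²·a⁻¹

zinc: T≤10 °C ⇒ hinge +0.038·(-8.2−10) = -0.6916
  sulphur-dioxide contribution → 0.1817 μm/a
  chloride contribution → 0.1924 μm/a
  ⇒ r_corr(zinc) = 0.3741 μm/a
Convert to mass loss: 0.3741 μm/a × 7.14 g/cm³ = 2.671 g·m⁻²·a⁻¹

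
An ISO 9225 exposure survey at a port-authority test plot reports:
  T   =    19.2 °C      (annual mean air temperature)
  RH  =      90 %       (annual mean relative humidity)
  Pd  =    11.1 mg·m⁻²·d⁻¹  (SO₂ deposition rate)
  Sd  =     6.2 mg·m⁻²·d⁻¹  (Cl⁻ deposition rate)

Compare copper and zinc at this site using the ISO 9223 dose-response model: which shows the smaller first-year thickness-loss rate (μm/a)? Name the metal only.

copper: f(T) = -0.080·(T−10) [T>10 °C] = -0.7360
  Pd branch = 0.0053·Pd^0.26·e^(0.059·RH+f) = 0.9606 μm/a
  Cl⁻ term: 0.01025·6.2^0.27·exp(0.036·90+0.049·19.2) = 1.097
  sum: 0.9606 + 1.097 → r_corr = 2.058 μm/a
zinc: temperature factor f = -0.071·(9.2) = -0.6532
  SO₂ term: 0.0129·11.1^0.44·exp(0.046·90-0.6532) = 1.216
  Cl⁻ term: 0.0175·6.2^0.57·exp(0.008·90+0.085·19.2) = 0.5202
  r_corr = 1.216 + 0.5202 = 1.736 μm/a
Ordering by μm/a: copper (2.06) > zinc (1.74)

zinc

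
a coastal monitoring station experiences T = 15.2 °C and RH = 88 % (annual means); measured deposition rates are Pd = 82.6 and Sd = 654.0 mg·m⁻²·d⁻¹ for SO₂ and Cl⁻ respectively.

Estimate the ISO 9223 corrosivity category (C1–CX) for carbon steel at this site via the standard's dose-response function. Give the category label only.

CX

carbon steel: T>10 °C ⇒ hinge -0.054·(15.2−10) = -0.2808
  Pd branch = 1.77·Pd^0.52·e^(0.02·RH+f) = 77.13 μm/a
  Sd branch = 0.102·Sd^0.62·e^(0.033·RH+0.04·T) = 190.3 μm/a
  r_corr = 77.13 + 190.3 = 267.5 μm/a
267 μm/a falls in (200, 700] for carbon steel → category CX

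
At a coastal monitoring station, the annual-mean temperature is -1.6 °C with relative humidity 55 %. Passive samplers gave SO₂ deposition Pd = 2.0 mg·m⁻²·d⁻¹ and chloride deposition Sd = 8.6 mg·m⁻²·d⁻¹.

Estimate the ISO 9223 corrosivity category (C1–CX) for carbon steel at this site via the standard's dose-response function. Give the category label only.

C2

carbon steel: T≤10 °C ⇒ hinge +0.150·(-1.6−10) = -1.7400
  SO₂ term: 1.77·2.0^0.52·exp(0.02·55-1.7400) = 1.338
  Sd branch = 0.102·Sd^0.62·e^(0.033·RH+0.04·T) = 2.231 μm/a
  r_corr = 1.338 + 2.231 = 3.569 μm/a
Category bounds: 1.3…25 μm/a bracket r_corr ⇒ C2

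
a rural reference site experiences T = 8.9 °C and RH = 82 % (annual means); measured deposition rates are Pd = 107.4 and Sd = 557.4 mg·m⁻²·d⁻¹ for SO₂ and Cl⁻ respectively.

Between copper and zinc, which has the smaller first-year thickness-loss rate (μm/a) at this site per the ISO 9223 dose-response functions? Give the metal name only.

copper

copper: temperature factor f = +0.126·(-1.1) = -0.1386
  sulphur-dioxide contribution → 1.965 μm/a
  chloride contribution → 1.673 μm/a
  ⇒ r_corr(copper) = 3.638 μm/a
zinc: temperature factor f = +0.038·(-1.1) = -0.0418
  sulphur-dioxide contribution → 4.21 μm/a
  chloride contribution → 2.641 μm/a
  ⇒ r_corr(zinc) = 6.851 μm/a
Ordering by μm/a: zinc (6.85) > copper (3.64)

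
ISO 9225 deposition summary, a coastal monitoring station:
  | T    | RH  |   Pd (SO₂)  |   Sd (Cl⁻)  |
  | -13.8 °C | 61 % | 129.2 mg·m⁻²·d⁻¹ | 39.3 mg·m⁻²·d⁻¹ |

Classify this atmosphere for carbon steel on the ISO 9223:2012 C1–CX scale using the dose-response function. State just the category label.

carbon steel: temperature factor f = +0.150·(-23.8) = -3.5700
  Pd branch = 1.77·Pd^0.52·e^(0.02·RH+f) = 2.115 μm/a
  Cl⁻ term: 0.102·39.3^0.62·exp(0.033·61+0.04·-13.8) = 4.282
  r_corr = 2.115 + 4.282 = 6.396 μm/a
Category bounds: 1.3…25 μm/a bracket r_corr ⇒ C2

C2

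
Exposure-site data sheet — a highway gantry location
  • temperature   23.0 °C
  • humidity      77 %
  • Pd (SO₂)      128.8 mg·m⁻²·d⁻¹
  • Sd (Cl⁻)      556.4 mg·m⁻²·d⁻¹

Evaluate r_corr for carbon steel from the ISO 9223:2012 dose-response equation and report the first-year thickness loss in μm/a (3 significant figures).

r_corr = 215 μm/a

carbon steel: f(T) = -0.054·(T−10) [T>10 °C] = -0.7020
  Pd branch = 1.77·Pd^0.52·e^(0.02·RH+f) = 51.18 μm/a
  Sd branch = 0.102·Sd^0.62·e^(0.033·RH+0.04·T) = 163.6 μm/a
  r_corr = 51.18 + 163.6 = 214.8 μm/a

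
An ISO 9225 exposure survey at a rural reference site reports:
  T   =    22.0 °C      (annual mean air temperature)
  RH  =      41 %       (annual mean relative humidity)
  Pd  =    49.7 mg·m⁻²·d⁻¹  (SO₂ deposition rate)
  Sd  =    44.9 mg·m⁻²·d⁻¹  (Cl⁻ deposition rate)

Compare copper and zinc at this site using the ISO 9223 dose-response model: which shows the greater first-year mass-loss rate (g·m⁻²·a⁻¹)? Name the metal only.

copper: temperature factor f = -0.080·(12.0) = -0.9600
  sulphur-dioxide contribution → 0.06295 μm/a
  chloride contribution → 0.3681 μm/a
  ⇒ r_corr(copper) = 0.4311 μm/a
  mass loss = 0.4311 μm/a × 8.96 g/cm³ = 3.863 g·m⁻²·a⁻¹
zinc: f(T) = -0.071·(T−10) [T>10 °C] = -0.8520
  sulphur-dioxide contribution → 0.2023 μm/a
  chloride contribution → 1.378 μm/a
  total first-year rate 1.581 μm/a
  mass loss = 1.581 μm/a × 7.14 g/cm³ = 11.29 g·m⁻²·a⁻¹
Ordering by g·m⁻²·a⁻¹: zinc (11.3) > copper (3.86)

zinc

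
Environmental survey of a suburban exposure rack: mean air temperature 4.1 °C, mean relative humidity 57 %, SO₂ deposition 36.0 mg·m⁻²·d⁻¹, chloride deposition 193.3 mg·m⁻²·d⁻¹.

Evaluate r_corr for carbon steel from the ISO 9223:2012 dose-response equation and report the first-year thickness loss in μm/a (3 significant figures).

carbon steel: T≤10 °C ⇒ hinge +0.150·(4.1−10) = -0.8850
  SO₂ term: 1.77·36.0^0.52·exp(0.02·57-0.8850) = 14.72
  Sd branch = 0.102·Sd^0.62·e^(0.033·RH+0.04·T) = 20.62 μm/a
  sum: 14.72 + 20.62 → r_corr = 35.34 μm/a

r_corr = 35.3 μm/a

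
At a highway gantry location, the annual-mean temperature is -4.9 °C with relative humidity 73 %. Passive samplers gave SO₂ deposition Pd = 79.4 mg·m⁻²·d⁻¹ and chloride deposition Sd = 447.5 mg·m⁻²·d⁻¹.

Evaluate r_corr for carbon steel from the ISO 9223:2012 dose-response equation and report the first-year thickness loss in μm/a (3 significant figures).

carbon steel: f(T) = +0.150·(T−10) [T≤10 °C] = -2.2350
  Pd branch = 1.77·Pd^0.52·e^(0.02·RH+f) = 7.931 μm/a
  Cl⁻ term: 0.102·447.5^0.62·exp(0.033·73+0.04·-4.9) = 41.04
  r_corr = 7.931 + 41.04 = 48.97 μm/a

r_corr = 49.0 μm/a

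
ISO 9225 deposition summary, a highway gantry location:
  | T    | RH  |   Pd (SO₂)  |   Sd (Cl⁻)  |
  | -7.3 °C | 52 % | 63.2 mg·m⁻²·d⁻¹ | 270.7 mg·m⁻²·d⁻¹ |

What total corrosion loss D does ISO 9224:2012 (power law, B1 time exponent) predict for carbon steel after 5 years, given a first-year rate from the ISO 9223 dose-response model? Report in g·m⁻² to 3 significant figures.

D(5) = 307 g·m⁻²

carbon steel: temperature factor f = +0.150·(-17.3) = -2.5950
  sulphur-dioxide contribution → 3.229 μm/a
  chloride contribution → 13.65 μm/a
  total first-year rate 16.88 μm/a
ISO 9224: D(t) = r_corr · t^b with b = 0.523 (carbon steel, B1)
  D(5) = 16.88 × 5^0.523 = 16.88 × 2.32 = 39.17 μm
  Mass loss = 39.17 μm × 7.85 g/cm³ = 307.5 g·m⁻²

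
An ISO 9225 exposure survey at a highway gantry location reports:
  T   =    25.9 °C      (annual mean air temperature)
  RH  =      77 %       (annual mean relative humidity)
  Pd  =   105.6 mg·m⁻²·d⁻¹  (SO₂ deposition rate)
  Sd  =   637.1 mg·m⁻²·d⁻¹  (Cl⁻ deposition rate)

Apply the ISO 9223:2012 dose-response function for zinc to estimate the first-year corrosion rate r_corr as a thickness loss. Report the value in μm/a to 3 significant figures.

r_corr = 12.7 μm/a

zinc: T>10 °C ⇒ hinge -0.071·(25.9−10) = -1.1289
  sulphur-dioxide contribution → 1.119 μm/a
  chloride contribution → 11.62 μm/a
  ⇒ r_corr(zinc) = 12.74 μm/a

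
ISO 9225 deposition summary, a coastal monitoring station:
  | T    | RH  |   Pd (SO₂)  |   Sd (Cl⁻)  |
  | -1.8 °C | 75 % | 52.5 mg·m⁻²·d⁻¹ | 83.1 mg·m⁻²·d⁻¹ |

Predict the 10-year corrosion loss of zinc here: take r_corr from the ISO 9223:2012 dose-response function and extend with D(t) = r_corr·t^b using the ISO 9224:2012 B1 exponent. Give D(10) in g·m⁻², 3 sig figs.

D(10) = 84.6 g·m⁻²

zinc: temperature factor f = +0.038·(-11.8) = -0.4484
  Pd branch = 0.0129·Pd^0.44·e^(0.046·RH+f) = 1.483 μm/a
  Cl⁻ term: 0.0175·83.1^0.57·exp(0.008·75+0.085·-1.8) = 0.3399
  sum: 1.483 + 0.3399 → r_corr = 1.823 μm/a
Power-law: D(10) = r_corr · 10^0.813
  D(10) = 1.823 × 10^0.813 = 1.823 × 6.501 = 11.85 μm
  Mass loss = 11.85 μm × 7.14 g/cm³ = 84.6 g·m⁻²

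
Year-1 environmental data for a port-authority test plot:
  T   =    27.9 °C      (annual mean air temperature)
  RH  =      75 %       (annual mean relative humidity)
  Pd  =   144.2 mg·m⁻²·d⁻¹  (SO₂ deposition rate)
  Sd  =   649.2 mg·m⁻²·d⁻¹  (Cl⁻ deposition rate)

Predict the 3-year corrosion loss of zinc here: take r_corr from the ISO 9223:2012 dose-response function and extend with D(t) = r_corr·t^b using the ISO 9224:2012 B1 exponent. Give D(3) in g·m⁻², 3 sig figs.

zinc: f(T) = -0.071·(T−10) [T>10 °C] = -1.2709
  sulphur-dioxide contribution → 1.016 μm/a
  chloride contribution → 13.7 μm/a
  ⇒ r_corr(zinc) = 14.71 μm/a
ISO 9224: D(t) = r_corr · t^b with b = 0.813 (zinc, B1)
  D(3) = 14.71 × 3^0.813 = 14.71 × 2.443 = 35.94 μm
  Mass loss = 35.94 μm × 7.14 g/cm³ = 256.6 g·m⁻²

D(3) = 257 g·m⁻²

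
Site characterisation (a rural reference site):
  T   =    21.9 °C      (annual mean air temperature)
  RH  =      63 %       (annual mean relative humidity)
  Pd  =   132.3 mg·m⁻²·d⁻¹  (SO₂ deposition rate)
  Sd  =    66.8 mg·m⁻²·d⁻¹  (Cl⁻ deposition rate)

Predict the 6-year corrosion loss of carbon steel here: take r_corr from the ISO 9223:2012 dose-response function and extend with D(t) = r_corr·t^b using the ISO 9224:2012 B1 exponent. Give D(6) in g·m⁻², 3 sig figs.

D(6) = 1.37e+03 g·m⁻²

carbon steel: T>10 °C ⇒ hinge -0.054·(21.9−10) = -0.6426
  Pd branch = 1.77·Pd^0.52·e^(0.02·RH+f) = 41.62 μm/a
  Sd branch = 0.102·Sd^0.62·e^(0.033·RH+0.04·T) = 26.5 μm/a
  r_corr = 41.62 + 26.5 = 68.12 μm/a
ISO 9224: D(t) = r_corr · t^b with b = 0.523 (carbon steel, B1)
  D(6) = 68.12 × 6^0.523 = 68.12 × 2.553 = 173.9 μm
  Mass loss = 173.9 μm × 7.85 g/cm³ = 1365 g·m⁻²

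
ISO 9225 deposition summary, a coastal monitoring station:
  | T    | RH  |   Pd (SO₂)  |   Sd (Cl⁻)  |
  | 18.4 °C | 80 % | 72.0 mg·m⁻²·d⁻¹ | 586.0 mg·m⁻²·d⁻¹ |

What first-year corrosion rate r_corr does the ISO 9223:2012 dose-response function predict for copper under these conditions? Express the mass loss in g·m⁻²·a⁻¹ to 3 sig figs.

r_corr = 30.8 g·m⁻²·a⁻¹

copper: f(T) = -0.080·(T−10) [T>10 °C] = -0.6720
  Pd branch = 0.0053·Pd^0.26·e^(0.059·RH+f) = 0.923 μm/a
  Cl⁻ term: 0.01025·586.0^0.27·exp(0.036·80+0.049·18.4) = 2.514
  sum: 0.923 + 2.514 → r_corr = 3.437 μm/a
Convert to mass loss: 3.437 μm/a × 8.96 g/cm³ = 30.8 g·m⁻²·a⁻¹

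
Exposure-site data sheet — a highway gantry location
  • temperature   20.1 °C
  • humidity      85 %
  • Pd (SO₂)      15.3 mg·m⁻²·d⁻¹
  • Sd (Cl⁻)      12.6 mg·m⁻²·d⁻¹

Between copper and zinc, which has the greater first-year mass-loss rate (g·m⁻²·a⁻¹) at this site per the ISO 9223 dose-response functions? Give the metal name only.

copper: f(T) = -0.080·(T−10) [T>10 °C] = -0.8080
  sulphur-dioxide contribution → 0.7234 μm/a
  chloride contribution → 1.16 μm/a
  ⇒ r_corr(copper) = 1.884 μm/a
  mass loss = 1.884 μm/a × 8.96 g/cm³ = 16.88 g·m⁻²·a⁻¹
zinc: temperature factor f = -0.071·(10.1) = -0.7171
  sulphur-dioxide contribution → 1.044 μm/a
  chloride contribution → 0.8083 μm/a
  total first-year rate 1.852 μm/a
  mass loss = 1.852 μm/a × 7.14 g/cm³ = 13.22 g·m⁻²·a⁻¹
Ordering by g·m⁻²·a⁻¹: copper (16.9) > zinc (13.2)

copper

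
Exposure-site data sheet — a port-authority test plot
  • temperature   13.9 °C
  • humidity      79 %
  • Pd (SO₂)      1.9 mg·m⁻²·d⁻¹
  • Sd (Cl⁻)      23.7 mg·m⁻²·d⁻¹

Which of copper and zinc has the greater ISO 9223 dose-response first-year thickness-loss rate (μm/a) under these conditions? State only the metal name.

copper: temperature factor f = -0.080·(3.9) = -0.3120
  SO₂ term: 0.0053·1.9^0.26·exp(0.059·79-0.3120) = 0.4847
  Sd branch = 0.01025·Sd^0.27·e^(0.036·RH+0.049·T) = 0.8182 μm/a
  sum: 0.4847 + 0.8182 → r_corr = 1.303 μm/a
zinc: T>10 °C ⇒ hinge -0.071·(13.9−10) = -0.2769
  Pd branch = 0.0129·Pd^0.44·e^(0.046·RH+f) = 0.4911 μm/a
  Sd branch = 0.0175·Sd^0.57·e^(0.008·RH+0.085·T) = 0.652 μm/a
  r_corr = 0.4911 + 0.652 = 1.143 μm/a
Ordering by μm/a: copper (1.3) > zinc (1.14)

copper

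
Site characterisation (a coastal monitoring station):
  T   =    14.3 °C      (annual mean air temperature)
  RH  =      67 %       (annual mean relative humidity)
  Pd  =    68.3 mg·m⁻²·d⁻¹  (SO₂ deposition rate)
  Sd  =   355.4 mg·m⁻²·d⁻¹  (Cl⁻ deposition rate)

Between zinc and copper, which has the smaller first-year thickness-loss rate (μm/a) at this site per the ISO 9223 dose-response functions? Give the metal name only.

copper

zinc: T>10 °C ⇒ hinge -0.071·(14.3−10) = -0.3053
  sulphur-dioxide contribution → 1.329 μm/a
  chloride contribution → 2.868 μm/a
  total first-year rate 4.198 μm/a
copper: f(T) = -0.080·(T−10) [T>10 °C] = -0.3440
  sulphur-dioxide contribution → 0.5869 μm/a
  chloride contribution → 1.125 μm/a
  ⇒ r_corr(copper) = 1.712 μm/a
Ordering by μm/a: zinc (4.2) > copper (1.71)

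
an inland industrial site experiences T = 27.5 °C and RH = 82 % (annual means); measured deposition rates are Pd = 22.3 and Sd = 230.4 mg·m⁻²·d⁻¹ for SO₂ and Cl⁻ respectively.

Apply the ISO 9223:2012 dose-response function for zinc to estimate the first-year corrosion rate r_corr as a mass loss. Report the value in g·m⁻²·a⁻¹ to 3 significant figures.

zinc: T>10 °C ⇒ hinge -0.071·(27.5−10) = -1.2425
  sulphur-dioxide contribution → 0.6344 μm/a
  chloride contribution → 7.757 μm/a
  total first-year rate 8.392 μm/a
Convert to mass loss: 8.392 μm/a × 7.14 g/cm³ = 59.92 g·m⁻²·a⁻¹

r_corr = 59.9 g·m⁻²·a⁻¹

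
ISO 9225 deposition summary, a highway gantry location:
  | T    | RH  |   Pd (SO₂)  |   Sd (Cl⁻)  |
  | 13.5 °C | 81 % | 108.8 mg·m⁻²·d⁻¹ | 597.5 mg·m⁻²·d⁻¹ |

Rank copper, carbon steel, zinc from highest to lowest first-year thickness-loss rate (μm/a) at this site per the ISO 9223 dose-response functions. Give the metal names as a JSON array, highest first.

copper: f(T) = -0.080·(T−10) [T>10 °C] = -0.2800
  sulphur-dioxide contribution → 1.613 μm/a
  chloride contribution → 2.061 μm/a
  total first-year rate 3.674 μm/a
carbon steel: T>10 °C ⇒ hinge -0.054·(13.5−10) = -0.1890
  sulphur-dioxide contribution → 84.82 μm/a
  chloride contribution → 133.4 μm/a
  ⇒ r_corr(carbon steel) = 218.3 μm/a
zinc: T>10 °C ⇒ hinge -0.071·(13.5−10) = -0.2485
  sulphur-dioxide contribution → 3.288 μm/a
  chloride contribution → 4.03 μm/a
  ⇒ r_corr(zinc) = 7.318 μm/a
Ordering by μm/a: carbon steel (218) > zinc (7.32) > copper (3.67)

["carbon steel", "zinc", "copper"]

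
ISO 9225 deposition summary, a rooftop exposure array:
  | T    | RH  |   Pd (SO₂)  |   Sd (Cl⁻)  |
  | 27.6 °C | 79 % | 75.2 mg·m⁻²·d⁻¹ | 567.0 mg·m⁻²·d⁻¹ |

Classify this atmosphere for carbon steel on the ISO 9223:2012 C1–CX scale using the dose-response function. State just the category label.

CX

carbon steel: f(T) = -0.054·(T−10) [T>10 °C] = -0.9504
  Pd branch = 1.77·Pd^0.52·e^(0.02·RH+f) = 31.41 μm/a
  Cl⁻ term: 0.102·567.0^0.62·exp(0.033·79+0.04·27.6) = 212.6
  r_corr = 31.41 + 212.6 = 244 μm/a
Category bounds: 200…700 μm/a bracket r_corr ⇒ CX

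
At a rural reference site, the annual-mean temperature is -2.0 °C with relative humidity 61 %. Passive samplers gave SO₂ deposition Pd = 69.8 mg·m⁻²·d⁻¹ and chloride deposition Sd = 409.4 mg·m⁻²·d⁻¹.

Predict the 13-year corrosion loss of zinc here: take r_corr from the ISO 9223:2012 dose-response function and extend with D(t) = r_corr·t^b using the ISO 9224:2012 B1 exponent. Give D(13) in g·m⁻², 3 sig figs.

D(13) = 92.9 g·m⁻²

zinc: T≤10 °C ⇒ hinge +0.038·(-2.0−10) = -0.4560
  Pd branch = 0.0129·Pd^0.44·e^(0.046·RH+f) = 0.8759 μm/a
  Sd branch = 0.0175·Sd^0.57·e^(0.008·RH+0.085·T) = 0.7414 μm/a
  sum: 0.8759 + 0.7414 → r_corr = 1.617 μm/a
ISO 9224: D(t) = r_corr · t^b with b = 0.813 (zinc, B1)
  D(13) = 1.617 × 13^0.813 = 1.617 × 8.047 = 13.02 μm
  Mass loss = 13.02 μm × 7.14 g/cm³ = 92.93 g·m⁻²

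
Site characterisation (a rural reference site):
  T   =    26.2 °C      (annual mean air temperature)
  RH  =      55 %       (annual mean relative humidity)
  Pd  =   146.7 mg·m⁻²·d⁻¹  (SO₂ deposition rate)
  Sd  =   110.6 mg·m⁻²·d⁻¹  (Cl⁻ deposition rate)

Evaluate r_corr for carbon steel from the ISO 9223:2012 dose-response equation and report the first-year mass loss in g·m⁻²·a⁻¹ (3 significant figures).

carbon steel: T>10 °C ⇒ hinge -0.054·(26.2−10) = -0.8748
  sulphur-dioxide contribution → 29.67 μm/a
  chloride contribution → 33.05 μm/a
  ⇒ r_corr(carbon steel) = 62.72 μm/a
Convert to mass loss: 62.72 μm/a × 7.85 g/cm³ = 492.3 g·m⁻²·a⁻¹

r_corr = 492 g·m⁻²·a⁻¹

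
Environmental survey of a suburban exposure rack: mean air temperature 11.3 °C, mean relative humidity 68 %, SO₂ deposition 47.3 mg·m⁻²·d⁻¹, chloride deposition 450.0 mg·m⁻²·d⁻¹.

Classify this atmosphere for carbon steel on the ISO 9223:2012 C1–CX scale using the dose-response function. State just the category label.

C5

carbon steel: T>10 °C ⇒ hinge -0.054·(11.3−10) = -0.0702
  sulphur-dioxide contribution → 47.76 μm/a
  chloride contribution → 66.75 μm/a
  total first-year rate 114.5 μm/a
ISO 9223 Table 2 (carbon steel): 80 < 115 ≤ 200 μm/a ⇒ C5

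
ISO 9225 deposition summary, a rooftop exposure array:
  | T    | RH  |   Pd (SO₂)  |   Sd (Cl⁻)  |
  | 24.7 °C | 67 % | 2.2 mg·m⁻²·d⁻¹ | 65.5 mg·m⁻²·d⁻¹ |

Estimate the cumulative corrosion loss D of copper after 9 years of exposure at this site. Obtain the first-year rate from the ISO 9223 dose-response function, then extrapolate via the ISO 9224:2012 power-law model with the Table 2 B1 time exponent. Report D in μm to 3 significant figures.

copper: f(T) = -0.080·(T−10) [T>10 °C] = -1.1760
  sulphur-dioxide contribution → 0.1046 μm/a
  chloride contribution → 1.186 μm/a
  ⇒ r_corr(copper) = 1.291 μm/a
ISO 9224: D(t) = r_corr · t^b with b = 0.667 (copper, B1)
  D(9) = 1.291 × 9^0.667 = 1.291 × 4.33 = 5.59 μm

D(9) = 5.59 μm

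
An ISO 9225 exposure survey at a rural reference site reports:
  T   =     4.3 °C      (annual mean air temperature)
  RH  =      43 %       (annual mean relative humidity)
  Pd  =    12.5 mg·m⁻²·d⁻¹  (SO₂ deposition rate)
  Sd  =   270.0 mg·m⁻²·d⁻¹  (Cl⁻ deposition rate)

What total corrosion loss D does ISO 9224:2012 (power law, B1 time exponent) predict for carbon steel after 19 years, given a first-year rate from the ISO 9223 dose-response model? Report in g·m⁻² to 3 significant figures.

carbon steel: f(T) = +0.150·(T−10) [T≤10 °C] = -0.8550
  SO₂ term: 1.77·12.5^0.52·exp(0.02·43-0.8550) = 6.615
  Sd branch = 0.102·Sd^0.62·e^(0.033·RH+0.04·T) = 16.11 μm/a
  sum: 6.615 + 16.11 → r_corr = 22.72 μm/a
ISO 9224: D(t) = r_corr · t^b with b = 0.523 (carbon steel, B1)
  D(19) = 22.72 × 19^0.523 = 22.72 × 4.664 = 106 μm
  Mass loss = 106 μm × 7.85 g/cm³ = 832 g·m⁻²

D(19) = 832 g·m⁻²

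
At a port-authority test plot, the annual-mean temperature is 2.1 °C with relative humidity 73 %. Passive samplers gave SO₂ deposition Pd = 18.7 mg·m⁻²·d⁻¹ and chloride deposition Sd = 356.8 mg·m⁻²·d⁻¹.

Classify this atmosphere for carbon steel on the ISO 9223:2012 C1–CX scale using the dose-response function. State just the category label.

C4

carbon steel: f(T) = +0.150·(T−10) [T≤10 °C] = -1.1850
  SO₂ term: 1.77·18.7^0.52·exp(0.02·73-1.1850) = 10.68
  Sd branch = 0.102·Sd^0.62·e^(0.033·RH+0.04·T) = 47.18 μm/a
  r_corr = 10.68 + 47.18 = 57.87 μm/a
57.9 μm/a falls in (50, 80] for carbon steel → category C4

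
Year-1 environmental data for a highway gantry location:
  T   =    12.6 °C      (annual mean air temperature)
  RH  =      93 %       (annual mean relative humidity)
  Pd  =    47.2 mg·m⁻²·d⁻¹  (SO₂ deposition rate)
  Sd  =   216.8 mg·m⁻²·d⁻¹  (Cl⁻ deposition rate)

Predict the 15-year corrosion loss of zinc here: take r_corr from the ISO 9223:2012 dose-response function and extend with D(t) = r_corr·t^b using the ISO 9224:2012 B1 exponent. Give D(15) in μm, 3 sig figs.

zinc: f(T) = -0.071·(T−10) [T>10 °C] = -0.1846
  SO₂ term: 0.0129·47.2^0.44·exp(0.046·93-0.1846) = 4.216
  Cl⁻ term: 0.0175·216.8^0.57·exp(0.008·93+0.085·12.6) = 2.306
  r_corr = 4.216 + 2.306 = 6.522 μm/a
Long-term exponent b (ISO 9224 Table 2, B1) = 0.813
  D(15) = 6.522 × 15^0.813 = 6.522 × 9.04 = 58.95 μm

D(15) = 59.0 μm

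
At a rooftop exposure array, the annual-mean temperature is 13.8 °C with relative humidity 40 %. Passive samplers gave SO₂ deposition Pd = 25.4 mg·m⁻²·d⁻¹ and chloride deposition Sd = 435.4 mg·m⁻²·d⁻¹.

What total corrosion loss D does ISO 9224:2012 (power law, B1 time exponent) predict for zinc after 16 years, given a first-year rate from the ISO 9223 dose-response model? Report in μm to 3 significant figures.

D(16) = 26.1 μm

zinc: T>10 °C ⇒ hinge -0.071·(13.8−10) = -0.2698
  SO₂ term: 0.0129·25.4^0.44·exp(0.046·40-0.2698) = 0.2574
  Sd branch = 0.0175·Sd^0.57·e^(0.008·RH+0.085·T) = 2.487 μm/a
  r_corr = 0.2574 + 2.487 = 2.744 μm/a
Long-term exponent b (ISO 9224 Table 2, B1) = 0.813
  D(16) = 2.744 × 16^0.813 = 2.744 × 9.527 = 26.14 μm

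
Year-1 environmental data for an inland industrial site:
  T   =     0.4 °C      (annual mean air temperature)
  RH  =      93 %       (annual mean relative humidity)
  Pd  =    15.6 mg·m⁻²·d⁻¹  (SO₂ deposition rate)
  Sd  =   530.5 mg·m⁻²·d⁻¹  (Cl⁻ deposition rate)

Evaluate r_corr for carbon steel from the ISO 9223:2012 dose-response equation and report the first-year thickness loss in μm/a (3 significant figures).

carbon steel: temperature factor f = +0.150·(-9.6) = -1.4400
  sulphur-dioxide contribution → 11.24 μm/a
  chloride contribution → 109.1 μm/a
  ⇒ r_corr(carbon steel) = 120.3 μm/a

r_corr = 120 μm/a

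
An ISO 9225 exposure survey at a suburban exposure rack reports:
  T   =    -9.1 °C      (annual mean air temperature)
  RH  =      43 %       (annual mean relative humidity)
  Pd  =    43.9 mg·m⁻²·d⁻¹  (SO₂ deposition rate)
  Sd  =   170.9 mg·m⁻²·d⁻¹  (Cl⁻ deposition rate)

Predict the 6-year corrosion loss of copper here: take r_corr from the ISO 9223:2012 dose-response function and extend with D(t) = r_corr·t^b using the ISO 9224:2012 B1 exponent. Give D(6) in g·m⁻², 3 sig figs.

D(6) = 4.14 g·m⁻²

copper: temperature factor f = +0.126·(-19.1) = -2.4066
  sulphur-dioxide contribution → 0.01614 μm/a
  chloride contribution → 0.1237 μm/a
  total first-year rate 0.1398 μm/a
Power-law: D(6) = r_corr · 6^0.667
  D(6) = 0.1398 × 6^0.667 = 0.1398 × 3.304 = 0.4619 μm
  Mass loss = 0.4619 μm × 8.96 g/cm³ = 4.138 g·m⁻²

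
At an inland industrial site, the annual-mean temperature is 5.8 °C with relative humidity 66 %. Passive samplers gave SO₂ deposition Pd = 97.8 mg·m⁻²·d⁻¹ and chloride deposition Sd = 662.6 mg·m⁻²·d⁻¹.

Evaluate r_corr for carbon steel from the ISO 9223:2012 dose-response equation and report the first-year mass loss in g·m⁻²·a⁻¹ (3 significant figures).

r_corr = 801 g·m⁻²·a⁻¹

carbon steel: T≤10 °C ⇒ hinge +0.150·(5.8−10) = -0.6300
  Pd branch = 1.77·Pd^0.52·e^(0.02·RH+f) = 38.25 μm/a
  Cl⁻ term: 0.102·662.6^0.62·exp(0.033·66+0.04·5.8) = 63.74
  sum: 38.25 + 63.74 → r_corr = 102 μm/a
Convert to mass loss: 102 μm/a × 7.85 g/cm³ = 800.6 g·m⁻²·a⁻¹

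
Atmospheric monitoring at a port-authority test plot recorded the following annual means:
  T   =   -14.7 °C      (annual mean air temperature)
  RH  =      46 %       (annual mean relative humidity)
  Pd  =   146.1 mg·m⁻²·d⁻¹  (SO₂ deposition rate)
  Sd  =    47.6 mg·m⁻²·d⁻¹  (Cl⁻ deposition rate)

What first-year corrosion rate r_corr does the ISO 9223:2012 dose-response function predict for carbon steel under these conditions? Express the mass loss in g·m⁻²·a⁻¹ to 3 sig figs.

carbon steel: temperature factor f = +0.150·(-24.7) = -3.7050
  Pd branch = 1.77·Pd^0.52·e^(0.02·RH+f) = 1.459 μm/a
  Sd branch = 0.102·Sd^0.62·e^(0.033·RH+0.04·T) = 2.835 μm/a
  r_corr = 1.459 + 2.835 = 4.294 μm/a
Convert to mass loss: 4.294 μm/a × 7.85 g/cm³ = 33.71 g·m⁻²·a⁻¹

r_corr = 33.7 g·m⁻²·a⁻¹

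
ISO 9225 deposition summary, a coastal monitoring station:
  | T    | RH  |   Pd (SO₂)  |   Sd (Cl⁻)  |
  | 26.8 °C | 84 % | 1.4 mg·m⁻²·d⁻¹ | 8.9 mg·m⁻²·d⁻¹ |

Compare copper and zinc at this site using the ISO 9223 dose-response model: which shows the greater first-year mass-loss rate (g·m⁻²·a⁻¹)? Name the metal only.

copper

copper: temperature factor f = -0.080·(16.8) = -1.3440
  Pd branch = 0.0053·Pd^0.26·e^(0.059·RH+f) = 0.2143 μm/a
  Sd branch = 0.01025·Sd^0.27·e^(0.036·RH+0.049·T) = 1.415 μm/a
  sum: 0.2143 + 1.415 → r_corr = 1.629 μm/a
  mass loss = 1.629 μm/a × 8.96 g/cm³ = 14.6 g·m⁻²·a⁻¹
zinc: f(T) = -0.071·(T−10) [T>10 °C] = -1.1928
  Pd branch = 0.0129·Pd^0.44·e^(0.046·RH+f) = 0.2163 μm/a
  Cl⁻ term: 0.0175·8.9^0.57·exp(0.008·84+0.085·26.8) = 1.162
  sum: 0.2163 + 1.162 → r_corr = 1.379 μm/a
  mass loss = 1.379 μm/a × 7.14 g/cm³ = 9.844 g·m⁻²·a⁻¹
Ordering by g·m⁻²·a⁻¹: copper (14.6) > zinc (9.84)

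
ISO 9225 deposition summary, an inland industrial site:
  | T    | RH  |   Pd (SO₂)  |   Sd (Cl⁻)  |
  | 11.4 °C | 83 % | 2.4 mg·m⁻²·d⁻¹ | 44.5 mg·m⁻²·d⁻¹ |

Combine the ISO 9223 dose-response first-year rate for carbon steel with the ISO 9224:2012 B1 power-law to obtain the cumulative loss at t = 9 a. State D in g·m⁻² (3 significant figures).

carbon steel: temperature factor f = -0.054·(1.4) = -0.0756
  Pd branch = 1.77·Pd^0.52·e^(0.02·RH+f) = 13.61 μm/a
  Sd branch = 0.102·Sd^0.62·e^(0.033·RH+0.04·T) = 26.19 μm/a
  sum: 13.61 + 26.19 → r_corr = 39.8 μm/a
ISO 9224: D(t) = r_corr · t^b with b = 0.523 (carbon steel, B1)
  D(9) = 39.8 × 9^0.523 = 39.8 × 3.156 = 125.6 μm
  Mass loss = 125.6 μm × 7.85 g/cm³ = 985.8 g·m⁻²

D(9) = 986 g·m⁻²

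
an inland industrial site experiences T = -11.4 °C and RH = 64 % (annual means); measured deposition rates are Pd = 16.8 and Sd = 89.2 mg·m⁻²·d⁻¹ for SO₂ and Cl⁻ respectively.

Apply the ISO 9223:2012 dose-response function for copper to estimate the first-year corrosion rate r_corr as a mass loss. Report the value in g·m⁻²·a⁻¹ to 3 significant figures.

r_corr = 2.06 g·m⁻²·a⁻¹

copper: temperature factor f = +0.126·(-21.4) = -2.6964
  sulphur-dioxide contribution → 0.03249 μm/a
  chloride contribution → 0.1974 μm/a
  total first-year rate 0.2299 μm/a
Convert to mass loss: 0.2299 μm/a × 8.96 g/cm³ = 2.06 g·m⁻²·a⁻¹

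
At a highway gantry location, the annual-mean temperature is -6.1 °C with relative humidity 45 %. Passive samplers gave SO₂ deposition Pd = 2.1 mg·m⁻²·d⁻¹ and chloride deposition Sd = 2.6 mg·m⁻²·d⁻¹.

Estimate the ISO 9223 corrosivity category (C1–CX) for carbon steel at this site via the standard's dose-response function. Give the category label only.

carbon steel: f(T) = +0.150·(T−10) [T≤10 °C] = -2.4150
  sulphur-dioxide contribution → 0.5722 μm/a
  chloride contribution → 0.638 μm/a
  ⇒ r_corr(carbon steel) = 1.21 μm/a
Category bounds: 0…1.3 μm/a bracket r_corr ⇒ C1

C1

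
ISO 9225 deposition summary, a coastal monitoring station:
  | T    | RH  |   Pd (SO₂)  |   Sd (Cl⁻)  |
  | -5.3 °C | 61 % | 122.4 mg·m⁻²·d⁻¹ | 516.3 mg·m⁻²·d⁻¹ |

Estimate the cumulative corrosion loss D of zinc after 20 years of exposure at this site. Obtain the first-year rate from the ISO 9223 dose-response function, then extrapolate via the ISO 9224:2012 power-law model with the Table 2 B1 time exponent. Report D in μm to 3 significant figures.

D(20) = 18.6 μm

zinc: f(T) = +0.038·(T−10) [T≤10 °C] = -0.5814
  SO₂ term: 0.0129·122.4^0.44·exp(0.046·61-0.5814) = 0.9893
  Sd branch = 0.0175·Sd^0.57·e^(0.008·RH+0.085·T) = 0.6393 μm/a
  sum: 0.9893 + 0.6393 → r_corr = 1.629 μm/a
ISO 9224: D(t) = r_corr · t^b with b = 0.813 (zinc, B1)
  D(20) = 1.629 × 20^0.813 = 1.629 × 11.42 = 18.6 μm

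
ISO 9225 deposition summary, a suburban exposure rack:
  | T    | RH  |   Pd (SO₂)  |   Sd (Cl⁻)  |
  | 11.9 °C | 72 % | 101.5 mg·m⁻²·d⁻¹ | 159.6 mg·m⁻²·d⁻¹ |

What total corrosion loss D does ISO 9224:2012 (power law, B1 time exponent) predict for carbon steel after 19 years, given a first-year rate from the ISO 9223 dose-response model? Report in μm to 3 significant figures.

D(19) = 539 μm

carbon steel: temperature factor f = -0.054·(1.9) = -0.1026
  SO₂ term: 1.77·101.5^0.52·exp(0.02·72-0.1026) = 74.5
  Cl⁻ term: 0.102·159.6^0.62·exp(0.033·72+0.04·11.9) = 41.03
  sum: 74.5 + 41.03 → r_corr = 115.5 μm/a
ISO 9224: D(t) = r_corr · t^b with b = 0.523 (carbon steel, B1)
  D(19) = 115.5 × 19^0.523 = 115.5 × 4.664 = 538.9 μm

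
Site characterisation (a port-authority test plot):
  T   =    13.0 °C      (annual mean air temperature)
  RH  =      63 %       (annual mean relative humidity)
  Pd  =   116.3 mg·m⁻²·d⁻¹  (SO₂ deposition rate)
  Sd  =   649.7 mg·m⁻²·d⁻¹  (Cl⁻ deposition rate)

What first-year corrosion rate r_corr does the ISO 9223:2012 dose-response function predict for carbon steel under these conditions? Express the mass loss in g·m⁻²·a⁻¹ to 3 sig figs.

carbon steel: f(T) = -0.054·(T−10) [T>10 °C] = -0.1620
  SO₂ term: 1.77·116.3^0.52·exp(0.02·63-0.1620) = 62.94
  Cl⁻ term: 0.102·649.7^0.62·exp(0.033·63+0.04·13.0) = 76.07
  sum: 62.94 + 76.07 → r_corr = 139 μm/a
Convert to mass loss: 139 μm/a × 7.85 g/cm³ = 1091 g·m⁻²·a⁻¹

r_corr = 1.09e+03 g·m⁻²·a⁻¹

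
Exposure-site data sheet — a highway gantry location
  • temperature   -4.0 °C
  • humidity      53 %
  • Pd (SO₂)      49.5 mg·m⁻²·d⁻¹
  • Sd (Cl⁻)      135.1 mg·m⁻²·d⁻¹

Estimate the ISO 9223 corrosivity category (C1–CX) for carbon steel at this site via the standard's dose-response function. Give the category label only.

C2

carbon steel: f(T) = +0.150·(T−10) [T≤10 °C] = -2.1000
  sulphur-dioxide contribution → 4.759 μm/a
  chloride contribution → 10.46 μm/a
  ⇒ r_corr(carbon steel) = 15.22 μm/a
Category bounds: 1.3…25 μm/a bracket r_corr ⇒ C2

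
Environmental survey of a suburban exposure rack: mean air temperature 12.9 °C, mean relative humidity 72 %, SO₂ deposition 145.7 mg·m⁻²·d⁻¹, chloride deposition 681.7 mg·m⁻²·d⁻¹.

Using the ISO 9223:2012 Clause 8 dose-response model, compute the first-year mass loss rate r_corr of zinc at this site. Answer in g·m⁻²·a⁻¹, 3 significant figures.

zinc: f(T) = -0.071·(T−10) [T>10 °C] = -0.2059
  sulphur-dioxide contribution → 2.579 μm/a
  chloride contribution → 3.842 μm/a
  total first-year rate 6.421 μm/a
Convert to mass loss: 6.421 μm/a × 7.14 g/cm³ = 45.85 g·m⁻²·a⁻¹

r_corr = 45.8 g·m⁻²·a⁻¹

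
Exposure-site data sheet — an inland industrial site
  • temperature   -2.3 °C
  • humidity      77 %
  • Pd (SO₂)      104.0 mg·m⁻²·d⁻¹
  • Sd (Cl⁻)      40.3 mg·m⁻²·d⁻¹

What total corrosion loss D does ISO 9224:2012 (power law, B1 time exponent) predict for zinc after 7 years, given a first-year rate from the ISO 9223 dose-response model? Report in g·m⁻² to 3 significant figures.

zinc: T≤10 °C ⇒ hinge +0.038·(-2.3−10) = -0.4674
  sulphur-dioxide contribution → 2.155 μm/a
  chloride contribution → 0.2191 μm/a
  total first-year rate 2.374 μm/a
ISO 9224: D(t) = r_corr · t^b with b = 0.813 (zinc, B1)
  D(7) = 2.374 × 7^0.813 = 2.374 × 4.865 = 11.55 μm
  Mass loss = 11.55 μm × 7.14 g/cm³ = 82.45 g·m⁻²

D(7) = 82.5 g·m⁻²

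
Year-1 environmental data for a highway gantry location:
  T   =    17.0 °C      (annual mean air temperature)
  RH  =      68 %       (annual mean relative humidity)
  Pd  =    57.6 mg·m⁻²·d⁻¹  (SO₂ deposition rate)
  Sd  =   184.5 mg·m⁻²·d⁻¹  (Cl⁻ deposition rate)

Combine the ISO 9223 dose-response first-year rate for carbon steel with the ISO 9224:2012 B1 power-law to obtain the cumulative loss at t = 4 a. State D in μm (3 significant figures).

carbon steel: temperature factor f = -0.054·(7.0) = -0.3780
  SO₂ term: 1.77·57.6^0.52·exp(0.02·68-0.3780) = 38.89
  Sd branch = 0.102·Sd^0.62·e^(0.033·RH+0.04·T) = 48.24 μm/a
  sum: 38.89 + 48.24 → r_corr = 87.13 μm/a
Power-law: D(4) = r_corr · 4^0.523
  D(4) = 87.13 × 4^0.523 = 87.13 × 2.065 = 179.9 μm

D(4) = 180 μm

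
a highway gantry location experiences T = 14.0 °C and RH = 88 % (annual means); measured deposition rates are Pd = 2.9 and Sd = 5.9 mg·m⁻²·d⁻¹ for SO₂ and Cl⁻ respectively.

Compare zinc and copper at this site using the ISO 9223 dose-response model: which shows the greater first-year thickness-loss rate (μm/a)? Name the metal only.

zinc: T>10 °C ⇒ hinge -0.071·(14.0−10) = -0.2840
  Pd branch = 0.0129·Pd^0.44·e^(0.046·RH+f) = 0.8886 μm/a
  Sd branch = 0.0175·Sd^0.57·e^(0.008·RH+0.085·T) = 0.3199 μm/a
  r_corr = 0.8886 + 0.3199 = 1.209 μm/a
copper: T>10 °C ⇒ hinge -0.080·(14.0−10) = -0.3200
  Pd branch = 0.0053·Pd^0.26·e^(0.059·RH+f) = 0.9128 μm/a
  Cl⁻ term: 0.01025·5.9^0.27·exp(0.036·88+0.049·14.0) = 0.781
  r_corr = 0.9128 + 0.781 = 1.694 μm/a
Ordering by μm/a: copper (1.69) > zinc (1.21)

copper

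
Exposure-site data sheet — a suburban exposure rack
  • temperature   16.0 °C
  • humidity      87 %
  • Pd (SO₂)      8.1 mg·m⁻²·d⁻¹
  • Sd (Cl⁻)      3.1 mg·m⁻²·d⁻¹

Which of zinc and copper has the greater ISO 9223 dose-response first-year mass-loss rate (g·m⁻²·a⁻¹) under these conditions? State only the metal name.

copper

zinc: temperature factor f = -0.071·(6.0) = -0.4260
  Pd branch = 0.0129·Pd^0.44·e^(0.046·RH+f) = 1.157 μm/a
  Cl⁻ term: 0.0175·3.1^0.57·exp(0.008·87+0.085·16.0) = 0.2606
  r_corr = 1.157 + 0.2606 = 1.418 μm/a
  mass loss = 1.418 μm/a × 7.14 g/cm³ = 10.12 g·m⁻²·a⁻¹
copper: f(T) = -0.080·(T−10) [T>10 °C] = -0.4800
  SO₂ term: 0.0053·8.1^0.26·exp(0.059·87-0.4800) = 0.9578
  Sd branch = 0.01025·Sd^0.27·e^(0.036·RH+0.049·T) = 0.6984 μm/a
  r_corr = 0.9578 + 0.6984 = 1.656 μm/a
  mass loss = 1.656 μm/a × 8.96 g/cm³ = 14.84 g·m⁻²·a⁻¹
Ordering by g·m⁻²·a⁻¹: copper (14.8) > zinc (10.1)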